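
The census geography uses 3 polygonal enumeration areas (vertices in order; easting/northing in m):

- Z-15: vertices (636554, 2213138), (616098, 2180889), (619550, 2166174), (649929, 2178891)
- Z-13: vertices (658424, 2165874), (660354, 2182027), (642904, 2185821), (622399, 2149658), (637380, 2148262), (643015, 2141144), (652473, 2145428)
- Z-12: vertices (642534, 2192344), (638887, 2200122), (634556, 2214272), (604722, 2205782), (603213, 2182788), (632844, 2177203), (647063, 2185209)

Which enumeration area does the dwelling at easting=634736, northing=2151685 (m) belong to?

Cast a ray rightward from (634736, 2151685). For each polygon, the edges (by vertex number in listed order) whose endpoints lie on opposite sides of northing = 2151685, where each meets that height, and whether that is right or left of the point:
Z-15: no edge straddles that height → 0 crossings.
Z-13: 3–4 at easting≈623548.3 (left), 7–1 at easting≈654294.2 (right) → 1 crossing.
Z-12: no edge straddles that height → 0 crossings.
Only Z-13 has an odd count, so the point is inside Z-13.

Z-13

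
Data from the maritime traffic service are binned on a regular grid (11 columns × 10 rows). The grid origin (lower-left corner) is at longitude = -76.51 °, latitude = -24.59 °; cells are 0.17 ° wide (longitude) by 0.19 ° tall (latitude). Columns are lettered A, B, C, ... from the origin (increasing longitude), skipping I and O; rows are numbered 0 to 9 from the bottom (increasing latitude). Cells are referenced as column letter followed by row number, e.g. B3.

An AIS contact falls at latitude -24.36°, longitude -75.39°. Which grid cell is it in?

G1

Column index: ⌊(-75.39 − -76.51) / 0.17⌋ = ⌊6.588⌋ = 6 → column G
Row offset from origin: ⌊(-24.36 − -24.59) / 0.19⌋ = ⌊1.211⌋ = 1 → row 1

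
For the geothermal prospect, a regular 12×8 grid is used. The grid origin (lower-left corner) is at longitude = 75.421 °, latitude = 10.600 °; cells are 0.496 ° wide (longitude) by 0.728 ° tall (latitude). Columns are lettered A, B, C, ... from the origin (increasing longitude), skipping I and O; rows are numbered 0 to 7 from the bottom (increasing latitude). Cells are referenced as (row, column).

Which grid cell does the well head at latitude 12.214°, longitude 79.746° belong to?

(2, J)

Column index: ⌊(79.746 − 75.421) / 0.496⌋ = ⌊8.720⌋ = 8 → column J
Row offset from origin: ⌊(12.214 − 10.600) / 0.728⌋ = ⌊2.217⌋ = 2 → row 2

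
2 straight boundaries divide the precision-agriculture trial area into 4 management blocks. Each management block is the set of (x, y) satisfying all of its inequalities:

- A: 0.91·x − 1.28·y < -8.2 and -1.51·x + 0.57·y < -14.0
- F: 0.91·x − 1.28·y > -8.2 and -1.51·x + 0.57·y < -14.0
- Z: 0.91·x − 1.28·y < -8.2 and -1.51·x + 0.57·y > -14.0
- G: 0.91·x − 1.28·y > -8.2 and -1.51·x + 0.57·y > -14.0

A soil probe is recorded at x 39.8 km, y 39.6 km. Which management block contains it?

0.91·39.8 − 1.28·39.6 = -14.470, which is < -8.2
-1.51·39.8 + 0.57·39.6 = -37.526, which is < -14.0
This sign pattern matches A.

A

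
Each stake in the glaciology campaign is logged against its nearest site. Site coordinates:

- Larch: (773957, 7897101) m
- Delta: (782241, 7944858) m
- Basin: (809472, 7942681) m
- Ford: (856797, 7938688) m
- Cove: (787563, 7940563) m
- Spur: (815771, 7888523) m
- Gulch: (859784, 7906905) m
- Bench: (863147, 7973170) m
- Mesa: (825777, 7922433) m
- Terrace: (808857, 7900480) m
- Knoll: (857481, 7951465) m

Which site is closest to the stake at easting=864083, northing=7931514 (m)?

Ford

Squared distances to each site:
Larch: 9306950445.000; Delta: 6876175300.000; Basin: 3107063210.000; Ford: 104552072.000; Cove: 5937194801.000; Spur: 4182275425.000; Gulch: 624084282.000; Bench: 1736098432.000; Mesa: 1549814197.000; Terrace: 4013020232.000; Knoll: 441628805.000.
Minimum at Ford.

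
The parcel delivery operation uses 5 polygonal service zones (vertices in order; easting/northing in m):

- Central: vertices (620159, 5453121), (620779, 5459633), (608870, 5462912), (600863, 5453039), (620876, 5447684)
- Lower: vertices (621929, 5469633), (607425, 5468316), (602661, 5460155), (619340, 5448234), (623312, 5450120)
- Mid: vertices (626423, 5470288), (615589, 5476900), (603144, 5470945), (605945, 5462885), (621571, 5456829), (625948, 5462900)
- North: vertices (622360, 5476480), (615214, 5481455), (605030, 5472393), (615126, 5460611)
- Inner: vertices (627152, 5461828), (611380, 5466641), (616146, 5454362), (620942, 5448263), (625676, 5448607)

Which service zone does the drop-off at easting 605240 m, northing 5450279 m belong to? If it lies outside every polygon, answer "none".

none

Cast a ray rightward from (605240, 5450279). For each polygon, the edges (by vertex number in listed order) whose endpoints lie on opposite sides of northing = 5450279, where each meets that height, and whether that is right or left of the point:
Central: 4–5 at easting≈611177.8 (right), 5–1 at easting≈620533.8 (right) → 2 crossings.
Lower: 3–4 at easting≈616478.8 (right), 5–1 at easting≈623300.7 (right) → 2 crossings.
Mid: no edge straddles that height → 0 crossings.
North: no edge straddles that height → 0 crossings.
Inner: 3–4 at easting≈619356.7 (right), 5–1 at easting≈625862.7 (right) → 2 crossings.
All counts are even, so the point lies outside every listed polygon.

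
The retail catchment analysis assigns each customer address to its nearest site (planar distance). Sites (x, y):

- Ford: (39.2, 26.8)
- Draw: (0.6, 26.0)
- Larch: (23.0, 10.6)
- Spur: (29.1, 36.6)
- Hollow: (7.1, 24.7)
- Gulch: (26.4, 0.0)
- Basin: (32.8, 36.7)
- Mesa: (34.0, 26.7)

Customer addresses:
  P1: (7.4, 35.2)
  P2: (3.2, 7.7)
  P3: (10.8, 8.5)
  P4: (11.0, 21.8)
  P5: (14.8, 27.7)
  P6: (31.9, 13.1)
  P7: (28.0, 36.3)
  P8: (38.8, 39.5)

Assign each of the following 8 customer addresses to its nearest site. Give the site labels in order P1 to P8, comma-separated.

Hollow, Hollow, Larch, Hollow, Hollow, Larch, Spur, Basin

P1 → Hollow (d²=110.34)
P2 → Hollow (d²=304.21)
P3 → Larch (d²=153.25)
P4 → Hollow (d²=23.62)
P5 → Hollow (d²=68.29)
P6 → Larch (d²=85.46)
P7 → Spur (d²=1.30)
P8 → Basin (d²=43.84)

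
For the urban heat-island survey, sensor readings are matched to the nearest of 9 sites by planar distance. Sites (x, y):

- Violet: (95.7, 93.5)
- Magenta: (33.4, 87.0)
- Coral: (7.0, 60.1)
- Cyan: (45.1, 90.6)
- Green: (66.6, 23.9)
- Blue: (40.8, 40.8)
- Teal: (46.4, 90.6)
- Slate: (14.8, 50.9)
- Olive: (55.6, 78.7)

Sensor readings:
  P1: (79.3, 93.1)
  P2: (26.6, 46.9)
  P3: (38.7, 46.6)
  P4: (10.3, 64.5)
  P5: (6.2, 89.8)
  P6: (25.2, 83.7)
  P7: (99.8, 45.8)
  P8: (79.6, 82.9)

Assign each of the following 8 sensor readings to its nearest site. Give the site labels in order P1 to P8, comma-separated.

Violet, Slate, Blue, Coral, Magenta, Magenta, Green, Violet

P1 → Violet (d²=269.12)
P2 → Slate (d²=155.24)
P3 → Blue (d²=38.05)
P4 → Coral (d²=30.25)
P5 → Magenta (d²=747.68)
P6 → Magenta (d²=78.13)
P7 → Green (d²=1581.85)
P8 → Violet (d²=371.57)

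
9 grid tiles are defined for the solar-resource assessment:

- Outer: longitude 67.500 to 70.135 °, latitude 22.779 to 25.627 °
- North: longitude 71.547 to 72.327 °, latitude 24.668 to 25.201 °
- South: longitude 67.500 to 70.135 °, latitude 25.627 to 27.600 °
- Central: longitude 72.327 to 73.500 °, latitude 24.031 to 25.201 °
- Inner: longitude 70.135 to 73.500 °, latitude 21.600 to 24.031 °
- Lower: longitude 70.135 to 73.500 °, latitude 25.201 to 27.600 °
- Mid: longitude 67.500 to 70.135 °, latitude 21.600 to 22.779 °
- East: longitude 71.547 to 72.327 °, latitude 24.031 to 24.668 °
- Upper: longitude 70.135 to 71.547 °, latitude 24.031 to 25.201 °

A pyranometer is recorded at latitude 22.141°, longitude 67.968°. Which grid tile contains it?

Mid

The point has longitude = 67.968 and latitude = 22.141.
Only Mid satisfies 67.500 ≤ longitude ≤ 70.135 and 21.600 ≤ latitude ≤ 22.779.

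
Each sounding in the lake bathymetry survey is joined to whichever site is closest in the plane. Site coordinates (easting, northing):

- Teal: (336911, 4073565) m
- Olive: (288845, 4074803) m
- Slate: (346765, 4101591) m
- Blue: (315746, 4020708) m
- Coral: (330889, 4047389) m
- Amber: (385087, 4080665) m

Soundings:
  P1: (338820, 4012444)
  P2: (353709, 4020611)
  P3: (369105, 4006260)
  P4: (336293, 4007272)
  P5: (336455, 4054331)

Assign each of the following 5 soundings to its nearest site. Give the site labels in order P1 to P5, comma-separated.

P1 → Blue (d²=600703172.00)
P2 → Coral (d²=1237813684.00)
P3 → Blue (d²=3055927585.00)
P4 → Blue (d²=602705305.00)
P5 → Coral (d²=79171720.00)

Blue, Coral, Blue, Blue, Coral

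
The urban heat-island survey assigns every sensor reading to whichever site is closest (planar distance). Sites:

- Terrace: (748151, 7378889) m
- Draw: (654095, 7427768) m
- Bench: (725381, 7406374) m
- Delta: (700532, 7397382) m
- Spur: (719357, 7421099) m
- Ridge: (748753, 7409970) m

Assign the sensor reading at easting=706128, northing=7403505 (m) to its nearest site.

Delta

Squared distances to each site:
Terrace: 2371879985.000; Draw: 3296126258.000; Bench: 378909170.000; Delta: 68806345.000; Spur: 484555277.000; Ridge: 1858686850.000.
Minimum at Delta.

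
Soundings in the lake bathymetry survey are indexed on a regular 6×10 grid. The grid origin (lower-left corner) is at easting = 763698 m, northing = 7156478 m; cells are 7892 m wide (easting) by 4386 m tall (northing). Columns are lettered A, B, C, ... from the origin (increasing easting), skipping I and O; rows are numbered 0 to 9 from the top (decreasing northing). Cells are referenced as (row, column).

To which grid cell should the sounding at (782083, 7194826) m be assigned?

Column index: ⌊(782083 − 763698) / 7892⌋ = ⌊2.330⌋ = 2 → column C
Row offset from origin: ⌊(7194826 − 7156478) / 4386⌋ = ⌊8.743⌋ = 8 → row 1 (counted from top)

(1, C)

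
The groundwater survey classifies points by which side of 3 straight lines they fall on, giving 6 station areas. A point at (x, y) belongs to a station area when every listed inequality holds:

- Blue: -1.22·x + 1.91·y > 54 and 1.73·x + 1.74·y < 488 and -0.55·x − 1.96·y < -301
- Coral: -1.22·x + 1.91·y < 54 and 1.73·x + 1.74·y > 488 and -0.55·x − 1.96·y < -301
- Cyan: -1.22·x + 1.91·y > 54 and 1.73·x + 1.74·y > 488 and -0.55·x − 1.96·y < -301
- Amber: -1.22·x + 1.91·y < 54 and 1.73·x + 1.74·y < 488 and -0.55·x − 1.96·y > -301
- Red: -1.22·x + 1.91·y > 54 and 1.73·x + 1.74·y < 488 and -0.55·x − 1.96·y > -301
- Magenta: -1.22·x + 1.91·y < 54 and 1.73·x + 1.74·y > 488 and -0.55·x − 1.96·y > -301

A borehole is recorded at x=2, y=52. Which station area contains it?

Red

-1.22·2 + 1.91·52 = 96.880, which is > 54
1.73·2 + 1.74·52 = 93.940, which is < 488
-0.55·2 − 1.96·52 = -103.020, which is > -301
This sign pattern matches Red.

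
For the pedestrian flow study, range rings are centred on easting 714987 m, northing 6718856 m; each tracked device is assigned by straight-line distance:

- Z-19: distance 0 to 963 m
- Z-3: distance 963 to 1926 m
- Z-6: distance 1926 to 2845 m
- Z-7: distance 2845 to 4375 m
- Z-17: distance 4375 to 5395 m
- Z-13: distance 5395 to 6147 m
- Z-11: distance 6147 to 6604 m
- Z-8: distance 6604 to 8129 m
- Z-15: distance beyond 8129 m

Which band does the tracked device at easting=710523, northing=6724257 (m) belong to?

Z-8

Distance = √((710523−714987)² + (6724257−6718856)²) = √(19927296.000 + 29170801.000) = 7007.003 m.
6604 ≤ 7007.003 < 8129 → Z-8.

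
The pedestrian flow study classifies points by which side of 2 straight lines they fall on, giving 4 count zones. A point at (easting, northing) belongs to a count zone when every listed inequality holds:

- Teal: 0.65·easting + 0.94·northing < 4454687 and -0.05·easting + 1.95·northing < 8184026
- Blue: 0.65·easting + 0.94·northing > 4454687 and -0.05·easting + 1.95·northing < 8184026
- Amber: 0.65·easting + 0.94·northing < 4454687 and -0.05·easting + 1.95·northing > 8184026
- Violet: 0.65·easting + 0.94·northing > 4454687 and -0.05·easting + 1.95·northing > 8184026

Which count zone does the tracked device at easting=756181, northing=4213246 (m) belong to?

0.65·756181 + 0.94·4213246 = 4451968.890, which is < 4454687
-0.05·756181 + 1.95·4213246 = 8178020.650, which is < 8184026
This sign pattern matches Teal.

Teal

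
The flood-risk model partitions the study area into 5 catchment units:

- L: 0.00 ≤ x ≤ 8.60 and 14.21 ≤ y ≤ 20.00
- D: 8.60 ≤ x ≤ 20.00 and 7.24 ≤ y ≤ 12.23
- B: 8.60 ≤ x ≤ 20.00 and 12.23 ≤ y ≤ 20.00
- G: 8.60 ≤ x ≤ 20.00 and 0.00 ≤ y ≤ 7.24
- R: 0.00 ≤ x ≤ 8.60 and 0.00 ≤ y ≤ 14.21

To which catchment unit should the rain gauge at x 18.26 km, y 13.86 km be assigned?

The point has x = 18.26 and y = 13.86.
Only B satisfies 8.60 ≤ x ≤ 20.00 and 12.23 ≤ y ≤ 20.00.

B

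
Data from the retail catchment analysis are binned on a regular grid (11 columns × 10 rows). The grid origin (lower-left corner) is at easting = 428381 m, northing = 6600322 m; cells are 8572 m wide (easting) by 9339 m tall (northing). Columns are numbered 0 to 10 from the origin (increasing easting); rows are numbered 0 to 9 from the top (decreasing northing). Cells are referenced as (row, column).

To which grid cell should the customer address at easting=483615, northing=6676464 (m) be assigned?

(1, 6)

Column index: ⌊(483615 − 428381) / 8572⌋ = ⌊6.444⌋ = 6
Row offset from origin: ⌊(6676464 − 6600322) / 9339⌋ = ⌊8.153⌋ = 8 → row 1 (counted from top)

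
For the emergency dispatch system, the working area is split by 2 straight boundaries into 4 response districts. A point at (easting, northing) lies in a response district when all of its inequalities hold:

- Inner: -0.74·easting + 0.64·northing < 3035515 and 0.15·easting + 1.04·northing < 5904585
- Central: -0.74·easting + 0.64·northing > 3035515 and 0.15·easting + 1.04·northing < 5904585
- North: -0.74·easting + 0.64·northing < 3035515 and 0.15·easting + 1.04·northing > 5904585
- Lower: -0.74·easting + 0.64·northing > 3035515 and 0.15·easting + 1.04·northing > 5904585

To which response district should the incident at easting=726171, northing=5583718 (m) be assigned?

-0.74·726171 + 0.64·5583718 = 3036212.980, which is > 3035515
0.15·726171 + 1.04·5583718 = 5915992.370, which is > 5904585
This sign pattern matches Lower.

Lower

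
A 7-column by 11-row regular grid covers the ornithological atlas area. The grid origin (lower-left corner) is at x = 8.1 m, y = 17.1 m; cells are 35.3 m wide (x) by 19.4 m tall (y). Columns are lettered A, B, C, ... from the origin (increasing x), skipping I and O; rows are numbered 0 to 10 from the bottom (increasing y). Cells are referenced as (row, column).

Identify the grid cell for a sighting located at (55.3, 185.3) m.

(8, B)

Column index: ⌊(55.3 − 8.1) / 35.3⌋ = ⌊1.337⌋ = 1 → column B
Row offset from origin: ⌊(185.3 − 17.1) / 19.4⌋ = ⌊8.670⌋ = 8 → row 8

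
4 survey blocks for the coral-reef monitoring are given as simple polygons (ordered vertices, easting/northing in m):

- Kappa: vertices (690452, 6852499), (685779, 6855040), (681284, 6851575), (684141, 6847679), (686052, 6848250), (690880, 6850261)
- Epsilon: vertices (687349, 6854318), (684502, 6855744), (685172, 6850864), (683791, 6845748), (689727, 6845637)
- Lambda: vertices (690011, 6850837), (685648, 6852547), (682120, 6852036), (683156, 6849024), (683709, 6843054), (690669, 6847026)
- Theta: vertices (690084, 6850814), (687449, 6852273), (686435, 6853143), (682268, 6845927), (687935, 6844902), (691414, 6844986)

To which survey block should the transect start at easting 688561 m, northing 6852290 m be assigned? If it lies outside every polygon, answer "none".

Cast a ray rightward from (688561, 6852290). For each polygon, the edges (by vertex number in listed order) whose endpoints lie on opposite sides of northing = 6852290, where each meets that height, and whether that is right or left of the point:
Kappa: 2–3 at easting≈682211.5 (left), 6–1 at easting≈690492.0 (right) → 1 crossing.
Epsilon: 2–3 at easting≈684976.2 (left), 5–1 at easting≈687904.5 (left) → 0 crossings.
Lambda: 1–2 at easting≈686303.7 (left), 2–3 at easting≈683873.6 (left) → 0 crossings.
Theta: 2–3 at easting≈687429.2 (left), 3–4 at easting≈685942.4 (left) → 0 crossings.
Only Kappa has an odd count, so the point is inside Kappa.

Kappa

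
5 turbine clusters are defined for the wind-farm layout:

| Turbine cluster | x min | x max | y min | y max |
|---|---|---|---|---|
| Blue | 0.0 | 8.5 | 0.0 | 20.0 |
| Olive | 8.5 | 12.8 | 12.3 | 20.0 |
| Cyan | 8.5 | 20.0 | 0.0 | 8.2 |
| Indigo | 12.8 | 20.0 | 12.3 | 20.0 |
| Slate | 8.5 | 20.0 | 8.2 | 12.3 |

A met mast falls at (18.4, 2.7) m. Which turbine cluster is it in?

The point has x = 18.4 and y = 2.7.
Only Cyan satisfies 8.5 ≤ x ≤ 20.0 and 0.0 ≤ y ≤ 8.2.

Cyan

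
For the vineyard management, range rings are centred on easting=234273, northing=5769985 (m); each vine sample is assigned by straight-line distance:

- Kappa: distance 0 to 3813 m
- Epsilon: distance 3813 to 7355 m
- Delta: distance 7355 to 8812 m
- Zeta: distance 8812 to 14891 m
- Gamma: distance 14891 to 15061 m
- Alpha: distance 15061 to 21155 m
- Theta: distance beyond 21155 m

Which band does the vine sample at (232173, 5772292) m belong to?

Kappa

Distance = √((232173−234273)² + (5772292−5769985)²) = √(4410000.000 + 5322249.000) = 3119.655 m.
0 ≤ 3119.655 < 3813 → Kappa.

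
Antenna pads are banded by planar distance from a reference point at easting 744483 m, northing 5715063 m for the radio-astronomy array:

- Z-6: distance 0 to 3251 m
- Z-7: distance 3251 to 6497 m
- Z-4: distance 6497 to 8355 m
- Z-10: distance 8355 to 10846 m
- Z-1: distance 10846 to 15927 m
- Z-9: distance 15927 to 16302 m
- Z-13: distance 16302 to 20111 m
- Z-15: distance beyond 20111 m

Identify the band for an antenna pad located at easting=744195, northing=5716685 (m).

Distance = √((744195−744483)² + (5716685−5715063)²) = √(82944.000 + 2630884.000) = 1647.370 m.
0 ≤ 1647.370 < 3251 → Z-6.

Z-6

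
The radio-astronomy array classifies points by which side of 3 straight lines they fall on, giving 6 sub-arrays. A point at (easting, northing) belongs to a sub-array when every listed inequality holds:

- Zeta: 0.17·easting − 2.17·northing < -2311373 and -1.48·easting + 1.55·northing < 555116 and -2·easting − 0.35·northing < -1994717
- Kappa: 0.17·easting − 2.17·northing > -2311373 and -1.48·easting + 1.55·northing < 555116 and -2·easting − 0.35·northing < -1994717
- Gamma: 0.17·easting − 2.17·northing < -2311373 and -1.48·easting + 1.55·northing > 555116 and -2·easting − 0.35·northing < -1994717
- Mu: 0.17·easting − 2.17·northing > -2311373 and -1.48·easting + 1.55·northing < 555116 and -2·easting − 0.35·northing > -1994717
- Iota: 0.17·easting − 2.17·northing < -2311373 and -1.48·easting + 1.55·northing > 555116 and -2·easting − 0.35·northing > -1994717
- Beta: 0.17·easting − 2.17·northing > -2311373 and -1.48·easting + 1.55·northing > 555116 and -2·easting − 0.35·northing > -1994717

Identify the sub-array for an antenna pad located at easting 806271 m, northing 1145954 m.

Gamma

0.17·806271 − 2.17·1145954 = -2349654.110, which is < -2311373
-1.48·806271 + 1.55·1145954 = 582947.620, which is > 555116
-2·806271 − 0.35·1145954 = -2013625.900, which is < -1994717
This sign pattern matches Gamma.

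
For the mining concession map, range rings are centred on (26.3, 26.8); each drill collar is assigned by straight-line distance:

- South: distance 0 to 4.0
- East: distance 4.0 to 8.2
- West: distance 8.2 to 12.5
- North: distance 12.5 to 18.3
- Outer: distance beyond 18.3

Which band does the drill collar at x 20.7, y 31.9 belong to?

East

Distance = √((20.7−26.3)² + (31.9−26.8)²) = √(31.360 + 26.010) = 7.574.
4.0 ≤ 7.574 < 8.2 → East.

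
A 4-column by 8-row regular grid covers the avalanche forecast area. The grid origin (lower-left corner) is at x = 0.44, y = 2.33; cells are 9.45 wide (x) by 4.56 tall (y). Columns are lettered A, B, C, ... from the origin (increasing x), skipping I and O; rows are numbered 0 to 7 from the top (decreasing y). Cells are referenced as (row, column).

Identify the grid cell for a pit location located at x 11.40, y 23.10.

(3, B)

Column index: ⌊(11.40 − 0.44) / 9.45⌋ = ⌊1.160⌋ = 1 → column B
Row offset from origin: ⌊(23.10 − 2.33) / 4.56⌋ = ⌊4.555⌋ = 4 → row 3 (counted from top)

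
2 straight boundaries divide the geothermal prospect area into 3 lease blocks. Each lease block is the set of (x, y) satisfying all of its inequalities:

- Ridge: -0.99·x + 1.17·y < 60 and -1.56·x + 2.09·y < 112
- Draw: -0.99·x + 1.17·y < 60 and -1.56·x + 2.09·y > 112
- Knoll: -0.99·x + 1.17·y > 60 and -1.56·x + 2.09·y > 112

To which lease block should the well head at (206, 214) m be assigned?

-0.99·206 + 1.17·214 = 46.440, which is < 60
-1.56·206 + 2.09·214 = 125.900, which is > 112
This sign pattern matches Draw.

Draw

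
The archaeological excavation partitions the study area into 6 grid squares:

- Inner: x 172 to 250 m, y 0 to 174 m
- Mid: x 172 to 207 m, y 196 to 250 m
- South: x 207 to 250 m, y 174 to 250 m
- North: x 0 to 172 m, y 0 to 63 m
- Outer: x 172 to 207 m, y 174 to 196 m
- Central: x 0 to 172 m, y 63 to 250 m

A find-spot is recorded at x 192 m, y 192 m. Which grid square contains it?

The point has x = 192 and y = 192.
Only Outer satisfies 172 ≤ x ≤ 207 and 174 ≤ y ≤ 196.

Outer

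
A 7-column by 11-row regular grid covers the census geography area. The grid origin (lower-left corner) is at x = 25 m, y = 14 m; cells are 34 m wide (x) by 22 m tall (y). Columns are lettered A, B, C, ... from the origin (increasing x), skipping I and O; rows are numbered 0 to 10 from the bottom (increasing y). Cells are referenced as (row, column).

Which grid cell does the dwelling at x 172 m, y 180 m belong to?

Column index: ⌊(172 − 25) / 34⌋ = ⌊4.324⌋ = 4 → column E
Row offset from origin: ⌊(180 − 14) / 22⌋ = ⌊7.545⌋ = 7 → row 7

(7, E)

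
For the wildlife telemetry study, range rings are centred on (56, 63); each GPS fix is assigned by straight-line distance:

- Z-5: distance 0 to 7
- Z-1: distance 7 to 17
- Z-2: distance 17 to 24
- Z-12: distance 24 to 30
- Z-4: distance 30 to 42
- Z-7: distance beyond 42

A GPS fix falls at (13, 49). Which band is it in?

Distance = √((13−56)² + (49−63)²) = √(1849.000 + 196.000) = 45.222.
42 ≤ 45.222 < ∞ → Z-7.

Z-7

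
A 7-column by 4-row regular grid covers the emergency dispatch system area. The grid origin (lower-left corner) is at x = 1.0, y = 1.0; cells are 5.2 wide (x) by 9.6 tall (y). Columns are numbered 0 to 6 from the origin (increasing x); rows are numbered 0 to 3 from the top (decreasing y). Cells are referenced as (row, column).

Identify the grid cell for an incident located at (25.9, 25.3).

Column index: ⌊(25.9 − 1.0) / 5.2⌋ = ⌊4.788⌋ = 4
Row offset from origin: ⌊(25.3 − 1.0) / 9.6⌋ = ⌊2.531⌋ = 2 → row 1 (counted from top)

(1, 4)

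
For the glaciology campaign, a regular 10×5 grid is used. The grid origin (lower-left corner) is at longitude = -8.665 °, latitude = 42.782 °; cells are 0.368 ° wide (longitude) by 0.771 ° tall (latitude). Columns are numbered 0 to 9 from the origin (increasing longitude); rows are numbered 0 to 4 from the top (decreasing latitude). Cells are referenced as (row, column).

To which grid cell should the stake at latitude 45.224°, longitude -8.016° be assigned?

(1, 1)

Column index: ⌊(-8.016 − -8.665) / 0.368⌋ = ⌊1.764⌋ = 1
Row offset from origin: ⌊(45.224 − 42.782) / 0.771⌋ = ⌊3.167⌋ = 3 → row 1 (counted from top)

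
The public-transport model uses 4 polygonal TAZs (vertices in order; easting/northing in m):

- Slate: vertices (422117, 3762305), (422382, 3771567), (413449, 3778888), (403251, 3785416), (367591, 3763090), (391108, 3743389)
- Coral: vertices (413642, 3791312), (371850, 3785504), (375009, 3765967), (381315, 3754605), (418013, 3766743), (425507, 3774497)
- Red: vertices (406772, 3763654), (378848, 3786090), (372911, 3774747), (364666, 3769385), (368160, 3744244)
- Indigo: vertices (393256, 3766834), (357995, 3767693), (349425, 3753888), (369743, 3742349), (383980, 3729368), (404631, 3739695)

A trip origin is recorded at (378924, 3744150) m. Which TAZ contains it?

Cast a ray rightward from (378924, 3744150). For each polygon, the edges (by vertex number in listed order) whose endpoints lie on opposite sides of northing = 3744150, where each meets that height, and whether that is right or left of the point:
Slate: 5–6 at easting≈390199.6 (right), 6–1 at easting≈392355.5 (right) → 2 crossings.
Coral: no edge straddles that height → 0 crossings.
Red: no edge straddles that height → 0 crossings.
Indigo: 3–4 at easting≈366571.8 (left), 6–1 at easting≈402763.7 (right) → 1 crossing.
Only Indigo has an odd count, so the point is inside Indigo.

Indigo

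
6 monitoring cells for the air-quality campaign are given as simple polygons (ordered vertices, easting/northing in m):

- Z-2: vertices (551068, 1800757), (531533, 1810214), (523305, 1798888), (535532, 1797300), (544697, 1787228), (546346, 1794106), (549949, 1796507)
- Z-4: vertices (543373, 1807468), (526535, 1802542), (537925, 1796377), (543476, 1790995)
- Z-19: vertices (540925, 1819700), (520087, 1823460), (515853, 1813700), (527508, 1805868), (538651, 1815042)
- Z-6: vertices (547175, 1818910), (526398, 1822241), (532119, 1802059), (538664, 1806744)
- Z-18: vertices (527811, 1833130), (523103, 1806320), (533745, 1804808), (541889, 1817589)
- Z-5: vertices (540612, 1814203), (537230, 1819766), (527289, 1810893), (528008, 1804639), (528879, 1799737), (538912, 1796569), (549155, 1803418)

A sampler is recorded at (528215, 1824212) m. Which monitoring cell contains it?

Cast a ray rightward from (528215, 1824212). For each polygon, the edges (by vertex number in listed order) whose endpoints lie on opposite sides of northing = 1824212, where each meets that height, and whether that is right or left of the point:
Z-2: no edge straddles that height → 0 crossings.
Z-4: no edge straddles that height → 0 crossings.
Z-19: no edge straddles that height → 0 crossings.
Z-6: no edge straddles that height → 0 crossings.
Z-18: 1–2 at easting≈526244.9 (left), 4–1 at easting≈535889.5 (right) → 1 crossing.
Z-5: no edge straddles that height → 0 crossings.
Only Z-18 has an odd count, so the point is inside Z-18.

Z-18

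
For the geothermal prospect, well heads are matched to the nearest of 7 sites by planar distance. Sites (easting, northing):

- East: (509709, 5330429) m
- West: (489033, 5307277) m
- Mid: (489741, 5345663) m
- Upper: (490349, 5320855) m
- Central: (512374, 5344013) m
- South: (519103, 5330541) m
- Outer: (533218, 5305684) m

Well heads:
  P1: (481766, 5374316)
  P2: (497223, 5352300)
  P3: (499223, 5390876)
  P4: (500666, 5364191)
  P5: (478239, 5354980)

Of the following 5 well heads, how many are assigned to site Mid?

P1 → Mid
P2 → Mid
P3 → Mid
P4 → Mid
P5 → Mid
5 of the 5 go to Mid.

5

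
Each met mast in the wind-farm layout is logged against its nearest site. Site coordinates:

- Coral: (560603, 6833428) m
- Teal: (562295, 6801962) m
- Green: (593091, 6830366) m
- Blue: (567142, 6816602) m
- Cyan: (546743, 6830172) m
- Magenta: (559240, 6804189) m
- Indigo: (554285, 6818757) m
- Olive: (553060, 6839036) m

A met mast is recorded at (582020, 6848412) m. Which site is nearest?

Squared distances to each site:
Coral: 683208145.000; Teal: 2546678125.000; Green: 448225157.000; Blue: 1233230984.000; Cyan: 1577164329.000; Magenta: 2474602129.000; Indigo: 1648649250.000; Olive: 926590976.000.
Minimum at Green.

Green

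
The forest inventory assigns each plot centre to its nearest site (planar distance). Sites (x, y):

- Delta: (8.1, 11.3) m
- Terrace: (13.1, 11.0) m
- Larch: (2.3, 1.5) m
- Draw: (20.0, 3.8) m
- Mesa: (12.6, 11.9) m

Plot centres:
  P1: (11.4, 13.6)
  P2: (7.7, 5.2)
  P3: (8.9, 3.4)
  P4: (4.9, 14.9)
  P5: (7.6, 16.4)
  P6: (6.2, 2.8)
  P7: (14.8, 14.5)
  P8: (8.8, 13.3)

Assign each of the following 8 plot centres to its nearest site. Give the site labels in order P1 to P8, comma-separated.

Mesa, Delta, Larch, Delta, Delta, Larch, Mesa, Delta

P1 → Mesa (d²=4.33)
P2 → Delta (d²=37.37)
P3 → Larch (d²=47.17)
P4 → Delta (d²=23.20)
P5 → Delta (d²=26.26)
P6 → Larch (d²=16.90)
P7 → Mesa (d²=11.60)
P8 → Delta (d²=4.49)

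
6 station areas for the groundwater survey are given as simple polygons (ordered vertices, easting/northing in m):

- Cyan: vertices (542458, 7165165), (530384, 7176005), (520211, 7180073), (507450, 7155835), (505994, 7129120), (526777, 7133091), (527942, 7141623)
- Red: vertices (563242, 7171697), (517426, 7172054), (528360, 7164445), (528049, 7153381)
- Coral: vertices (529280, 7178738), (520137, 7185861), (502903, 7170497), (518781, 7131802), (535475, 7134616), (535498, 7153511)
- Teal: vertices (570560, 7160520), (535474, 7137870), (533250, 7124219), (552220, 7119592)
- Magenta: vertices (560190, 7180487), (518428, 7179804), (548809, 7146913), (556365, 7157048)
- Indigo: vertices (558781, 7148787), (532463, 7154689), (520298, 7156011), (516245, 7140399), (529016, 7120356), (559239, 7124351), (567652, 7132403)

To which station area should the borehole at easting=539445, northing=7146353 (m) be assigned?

Cast a ray rightward from (539445, 7146353). For each polygon, the edges (by vertex number in listed order) whose endpoints lie on opposite sides of northing = 7146353, where each meets that height, and whether that is right or left of the point:
Cyan: 4–5 at easting≈506933.2 (left), 7–1 at easting≈530858.5 (left) → 0 crossings.
Red: no edge straddles that height → 0 crossings.
Coral: 3–4 at easting≈512810.2 (left), 5–6 at easting≈535489.3 (left) → 0 crossings.
Teal: 1–2 at easting≈548614.6 (right), 4–1 at easting≈564211.7 (right) → 2 crossings.
Magenta: no edge straddles that height → 0 crossings.
Indigo: 3–4 at easting≈517790.7 (left), 7–1 at easting≈560098.9 (right) → 1 crossing.
Only Indigo has an odd count, so the point is inside Indigo.

Indigo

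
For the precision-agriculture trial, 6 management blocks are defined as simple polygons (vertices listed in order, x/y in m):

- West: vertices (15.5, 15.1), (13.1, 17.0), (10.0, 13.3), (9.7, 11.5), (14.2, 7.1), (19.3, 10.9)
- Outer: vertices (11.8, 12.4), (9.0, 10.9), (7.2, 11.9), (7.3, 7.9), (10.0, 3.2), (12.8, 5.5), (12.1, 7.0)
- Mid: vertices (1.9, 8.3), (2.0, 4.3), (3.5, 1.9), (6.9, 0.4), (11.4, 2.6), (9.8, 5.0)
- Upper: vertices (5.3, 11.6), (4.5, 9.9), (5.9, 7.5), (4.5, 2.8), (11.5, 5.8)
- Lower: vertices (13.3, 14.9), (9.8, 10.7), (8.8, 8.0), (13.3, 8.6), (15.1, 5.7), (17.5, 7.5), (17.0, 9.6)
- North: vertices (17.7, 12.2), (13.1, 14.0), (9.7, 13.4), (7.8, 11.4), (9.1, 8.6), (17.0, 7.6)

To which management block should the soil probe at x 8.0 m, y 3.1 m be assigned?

Cast a ray rightward from (8.0, 3.1). For each polygon, the edges (by vertex number in listed order) whose endpoints lie on opposite sides of y = 3.1, where each meets that height, and whether that is right or left of the point:
West: no edge straddles that height → 0 crossings.
Outer: no edge straddles that height → 0 crossings.
Mid: 2–3 at x≈2.75 (left), 5–6 at x≈11.07 (right) → 1 crossing.
Upper: 3–4 at x≈4.59 (left), 4–5 at x≈5.20 (left) → 0 crossings.
Lower: no edge straddles that height → 0 crossings.
North: no edge straddles that height → 0 crossings.
Only Mid has an odd count, so the point is inside Mid.

Mid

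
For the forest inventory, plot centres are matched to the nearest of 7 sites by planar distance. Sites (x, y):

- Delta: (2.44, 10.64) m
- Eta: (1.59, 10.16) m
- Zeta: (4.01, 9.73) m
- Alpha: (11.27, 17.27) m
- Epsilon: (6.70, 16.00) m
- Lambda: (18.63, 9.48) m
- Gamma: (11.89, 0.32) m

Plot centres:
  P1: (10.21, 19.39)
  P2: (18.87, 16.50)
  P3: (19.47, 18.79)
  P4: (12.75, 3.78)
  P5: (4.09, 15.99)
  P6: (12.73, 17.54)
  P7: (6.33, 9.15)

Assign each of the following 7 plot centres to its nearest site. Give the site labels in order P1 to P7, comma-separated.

P1 → Alpha (d²=5.62)
P2 → Lambda (d²=49.34)
P3 → Alpha (d²=69.55)
P4 → Gamma (d²=12.71)
P5 → Epsilon (d²=6.81)
P6 → Alpha (d²=2.20)
P7 → Zeta (d²=5.72)

Alpha, Lambda, Alpha, Gamma, Epsilon, Alpha, Zeta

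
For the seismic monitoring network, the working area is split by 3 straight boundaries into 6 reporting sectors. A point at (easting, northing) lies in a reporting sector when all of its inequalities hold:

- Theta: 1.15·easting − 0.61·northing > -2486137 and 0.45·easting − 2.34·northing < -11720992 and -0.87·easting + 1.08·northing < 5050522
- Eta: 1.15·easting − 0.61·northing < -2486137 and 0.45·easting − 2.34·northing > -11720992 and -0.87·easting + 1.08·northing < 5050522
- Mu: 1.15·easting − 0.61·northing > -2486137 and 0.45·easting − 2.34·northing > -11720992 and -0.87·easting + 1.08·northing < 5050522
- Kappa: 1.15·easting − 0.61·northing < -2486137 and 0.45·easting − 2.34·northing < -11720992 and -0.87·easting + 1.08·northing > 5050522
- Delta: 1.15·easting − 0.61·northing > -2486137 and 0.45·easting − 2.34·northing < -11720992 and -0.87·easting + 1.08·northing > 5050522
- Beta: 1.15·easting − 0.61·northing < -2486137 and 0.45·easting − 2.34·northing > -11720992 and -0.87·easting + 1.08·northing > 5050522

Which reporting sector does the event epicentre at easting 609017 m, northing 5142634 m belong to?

1.15·609017 − 0.61·5142634 = -2436637.190, which is > -2486137
0.45·609017 − 2.34·5142634 = -11759705.910, which is < -11720992
-0.87·609017 + 1.08·5142634 = 5024199.930, which is < 5050522
This sign pattern matches Theta.

Theta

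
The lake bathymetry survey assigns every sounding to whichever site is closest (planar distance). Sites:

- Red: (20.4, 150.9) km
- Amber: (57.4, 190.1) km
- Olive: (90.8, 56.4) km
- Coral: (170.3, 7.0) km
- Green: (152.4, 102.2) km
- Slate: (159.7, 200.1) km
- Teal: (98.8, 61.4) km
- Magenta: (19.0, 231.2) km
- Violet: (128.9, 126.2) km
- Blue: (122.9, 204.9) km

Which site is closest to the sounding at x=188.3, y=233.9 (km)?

Squared distances to each site:
Red: 35079.410; Amber: 19053.250; Olive: 41012.500; Coral: 51807.610; Green: 18633.700; Slate: 1960.400; Teal: 37766.500; Magenta: 28669.780; Violet: 15127.650; Blue: 5118.160.
Minimum at Slate.

Slate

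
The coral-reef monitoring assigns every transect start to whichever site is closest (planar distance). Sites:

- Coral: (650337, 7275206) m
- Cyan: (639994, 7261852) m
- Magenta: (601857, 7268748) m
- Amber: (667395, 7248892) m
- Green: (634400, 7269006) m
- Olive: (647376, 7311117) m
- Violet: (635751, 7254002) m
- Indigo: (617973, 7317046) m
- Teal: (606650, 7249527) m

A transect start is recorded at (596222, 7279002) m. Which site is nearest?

Squared distances to each site:
Coral: 2942842841.000; Cyan: 2210110484.000; Magenta: 136897741.000; Amber: 5972208029.000; Green: 1557479700.000; Olive: 3648104941.000; Violet: 2187541841.000; Indigo: 1920451937.000; Teal: 977518809.000.
Minimum at Magenta.

Magenta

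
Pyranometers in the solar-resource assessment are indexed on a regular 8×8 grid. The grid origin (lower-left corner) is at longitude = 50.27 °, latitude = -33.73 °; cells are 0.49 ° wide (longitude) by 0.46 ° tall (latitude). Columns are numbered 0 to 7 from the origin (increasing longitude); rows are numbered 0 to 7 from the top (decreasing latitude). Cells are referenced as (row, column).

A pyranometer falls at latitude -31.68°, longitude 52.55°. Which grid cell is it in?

Column index: ⌊(52.55 − 50.27) / 0.49⌋ = ⌊4.653⌋ = 4
Row offset from origin: ⌊(-31.68 − -33.73) / 0.46⌋ = ⌊4.457⌋ = 4 → row 3 (counted from top)

(3, 4)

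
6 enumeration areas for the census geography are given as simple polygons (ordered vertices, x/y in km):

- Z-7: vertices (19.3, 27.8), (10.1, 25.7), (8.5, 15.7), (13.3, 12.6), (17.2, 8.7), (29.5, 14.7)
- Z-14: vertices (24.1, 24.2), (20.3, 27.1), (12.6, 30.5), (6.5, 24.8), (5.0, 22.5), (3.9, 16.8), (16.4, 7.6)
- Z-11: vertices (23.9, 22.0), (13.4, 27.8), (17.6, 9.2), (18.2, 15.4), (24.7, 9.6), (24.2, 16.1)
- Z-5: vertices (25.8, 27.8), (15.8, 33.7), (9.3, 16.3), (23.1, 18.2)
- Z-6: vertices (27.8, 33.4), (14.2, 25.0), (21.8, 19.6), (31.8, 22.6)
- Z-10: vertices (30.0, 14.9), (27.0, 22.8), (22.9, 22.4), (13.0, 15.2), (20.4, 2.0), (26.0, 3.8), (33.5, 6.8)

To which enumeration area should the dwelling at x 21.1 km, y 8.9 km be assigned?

Z-10

Cast a ray rightward from (21.1, 8.9). For each polygon, the edges (by vertex number in listed order) whose endpoints lie on opposite sides of y = 8.9, where each meets that height, and whether that is right or left of the point:
Z-7: 4–5 at x≈17.00 (left), 5–6 at x≈17.61 (left) → 0 crossings.
Z-14: 6–7 at x≈14.63 (left), 7–1 at x≈17.00 (left) → 0 crossings.
Z-11: no edge straddles that height → 0 crossings.
Z-5: no edge straddles that height → 0 crossings.
Z-6: no edge straddles that height → 0 crossings.
Z-10: 4–5 at x≈16.53 (left), 7–1 at x≈32.59 (right) → 1 crossing.
Only Z-10 has an odd count, so the point is inside Z-10.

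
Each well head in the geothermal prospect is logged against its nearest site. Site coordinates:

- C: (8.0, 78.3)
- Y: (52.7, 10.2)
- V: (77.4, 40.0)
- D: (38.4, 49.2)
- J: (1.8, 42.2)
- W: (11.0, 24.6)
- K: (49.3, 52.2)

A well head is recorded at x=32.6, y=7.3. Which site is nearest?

Squared distances to each site:
C: 5646.160; Y: 412.420; V: 3076.330; D: 1789.250; J: 2166.650; W: 765.850; K: 2294.900.
Minimum at Y.

Y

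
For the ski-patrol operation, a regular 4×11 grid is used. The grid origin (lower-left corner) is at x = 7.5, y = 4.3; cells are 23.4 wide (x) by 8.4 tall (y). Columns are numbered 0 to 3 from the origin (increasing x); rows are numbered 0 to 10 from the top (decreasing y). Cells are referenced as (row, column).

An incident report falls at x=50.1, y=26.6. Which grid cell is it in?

(8, 1)

Column index: ⌊(50.1 − 7.5) / 23.4⌋ = ⌊1.821⌋ = 1
Row offset from origin: ⌊(26.6 − 4.3) / 8.4⌋ = ⌊2.655⌋ = 2 → row 8 (counted from top)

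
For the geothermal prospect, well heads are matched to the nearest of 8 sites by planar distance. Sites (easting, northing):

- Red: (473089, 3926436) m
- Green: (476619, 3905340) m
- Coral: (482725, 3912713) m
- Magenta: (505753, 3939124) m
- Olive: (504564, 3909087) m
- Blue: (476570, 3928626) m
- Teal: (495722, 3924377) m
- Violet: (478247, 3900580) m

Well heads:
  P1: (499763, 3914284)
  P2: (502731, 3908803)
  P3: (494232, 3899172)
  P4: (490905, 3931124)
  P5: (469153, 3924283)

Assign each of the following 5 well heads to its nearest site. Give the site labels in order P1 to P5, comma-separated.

Olive, Olive, Olive, Teal, Red

P1 → Olive (d²=50058410.00)
P2 → Olive (d²=3440545.00)
P3 → Olive (d²=205057449.00)
P4 → Teal (d²=68725498.00)
P5 → Red (d²=20127505.00)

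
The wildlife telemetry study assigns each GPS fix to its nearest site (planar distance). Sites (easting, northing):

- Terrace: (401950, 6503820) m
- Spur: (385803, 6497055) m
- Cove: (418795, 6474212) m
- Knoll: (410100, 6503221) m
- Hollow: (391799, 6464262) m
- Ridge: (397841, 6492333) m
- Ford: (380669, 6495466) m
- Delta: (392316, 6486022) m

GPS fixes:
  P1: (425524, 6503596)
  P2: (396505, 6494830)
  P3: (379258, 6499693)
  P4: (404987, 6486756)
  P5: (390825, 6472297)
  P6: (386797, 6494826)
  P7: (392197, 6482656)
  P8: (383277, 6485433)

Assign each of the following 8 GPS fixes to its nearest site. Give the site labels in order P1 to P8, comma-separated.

P1 → Knoll (d²=238040401.00)
P2 → Ridge (d²=8019905.00)
P3 → Ford (d²=19858450.00)
P4 → Ridge (d²=82168245.00)
P5 → Hollow (d²=65509901.00)
P6 → Spur (d²=5956477.00)
P7 → Delta (d²=11344117.00)
P8 → Delta (d²=82050442.00)

Knoll, Ridge, Ford, Ridge, Hollow, Spur, Delta, Delta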